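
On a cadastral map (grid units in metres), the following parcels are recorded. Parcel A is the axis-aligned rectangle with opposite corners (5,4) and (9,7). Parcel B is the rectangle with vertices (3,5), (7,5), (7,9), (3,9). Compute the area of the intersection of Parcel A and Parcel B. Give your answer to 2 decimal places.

4.00

|Parcel A∩Parcel B|: x∈[5,7], y∈[5,7] → 2·2 = 4.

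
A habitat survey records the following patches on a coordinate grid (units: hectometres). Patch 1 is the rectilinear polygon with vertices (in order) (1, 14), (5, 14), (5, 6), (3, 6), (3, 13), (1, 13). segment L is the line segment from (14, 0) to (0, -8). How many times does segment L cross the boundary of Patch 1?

0

The segment lies entirely outside Patch 1 and never meets its boundary.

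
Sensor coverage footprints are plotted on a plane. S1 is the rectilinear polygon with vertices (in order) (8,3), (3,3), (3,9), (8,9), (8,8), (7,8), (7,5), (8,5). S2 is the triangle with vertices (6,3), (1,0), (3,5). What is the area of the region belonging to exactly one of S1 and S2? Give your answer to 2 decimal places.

30.50

|S1| = 27, |S2| = 9.5, |S1∩S2| = 3.
|S1 △ S2| = |S1| + |S2| − 2·|S1∩S2| = 27 + 9.5 − 6 = 30.50.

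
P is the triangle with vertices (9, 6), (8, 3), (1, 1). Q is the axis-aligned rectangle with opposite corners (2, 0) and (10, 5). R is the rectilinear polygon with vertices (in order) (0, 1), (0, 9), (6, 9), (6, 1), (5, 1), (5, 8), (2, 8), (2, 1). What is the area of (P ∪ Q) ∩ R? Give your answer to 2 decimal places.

4.17

|P ∪ Q| = 40.803.
|(P ∪ Q) ∩ R| = 4.17.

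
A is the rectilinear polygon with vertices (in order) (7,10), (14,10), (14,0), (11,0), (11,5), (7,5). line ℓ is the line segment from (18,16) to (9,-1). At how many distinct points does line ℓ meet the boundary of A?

The segment meets the boundary at (14,8.444), (11,2.778).

2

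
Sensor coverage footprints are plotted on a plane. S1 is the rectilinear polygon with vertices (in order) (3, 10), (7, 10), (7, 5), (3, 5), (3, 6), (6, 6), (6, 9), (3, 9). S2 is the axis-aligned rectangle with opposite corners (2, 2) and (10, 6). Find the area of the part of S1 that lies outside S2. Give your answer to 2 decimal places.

7.00

|S1| = 11, |S1∩S2| = 4.
|S1 ∖ S2| = |S1| − |S1∩S2| = 11 − 4 = 7.00.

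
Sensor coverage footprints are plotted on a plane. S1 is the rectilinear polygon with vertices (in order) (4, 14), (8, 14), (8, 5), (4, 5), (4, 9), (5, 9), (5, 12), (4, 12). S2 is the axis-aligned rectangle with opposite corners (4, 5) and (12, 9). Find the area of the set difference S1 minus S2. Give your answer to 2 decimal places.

|S1| = 33, |S1∩S2| = 16.
|S1 ∖ S2| = |S1| − |S1∩S2| = 33 − 16 = 17.00.

17.00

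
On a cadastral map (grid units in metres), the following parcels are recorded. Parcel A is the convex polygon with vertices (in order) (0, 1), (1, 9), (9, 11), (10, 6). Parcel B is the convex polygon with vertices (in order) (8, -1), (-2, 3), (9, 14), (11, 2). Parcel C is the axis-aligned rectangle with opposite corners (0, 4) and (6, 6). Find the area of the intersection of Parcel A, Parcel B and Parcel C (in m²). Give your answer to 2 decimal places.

10.92

The intersection is the polygon with vertices (1,6), (6,6), (6,4), (0.375,4), (0.571,5.571).
By the shoelace formula its area is 10.92.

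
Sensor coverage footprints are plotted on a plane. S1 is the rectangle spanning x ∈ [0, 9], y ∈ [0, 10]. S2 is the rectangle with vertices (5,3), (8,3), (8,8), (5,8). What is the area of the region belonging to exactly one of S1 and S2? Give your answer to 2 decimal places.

|S1∩S2|: x∈[5,8], y∈[3,8] → 3·5 = 15.
|S1 △ S2| = |S1| + |S2| − 2·|S1∩S2| = 90 + 15 − 30 = 75.00.

75.00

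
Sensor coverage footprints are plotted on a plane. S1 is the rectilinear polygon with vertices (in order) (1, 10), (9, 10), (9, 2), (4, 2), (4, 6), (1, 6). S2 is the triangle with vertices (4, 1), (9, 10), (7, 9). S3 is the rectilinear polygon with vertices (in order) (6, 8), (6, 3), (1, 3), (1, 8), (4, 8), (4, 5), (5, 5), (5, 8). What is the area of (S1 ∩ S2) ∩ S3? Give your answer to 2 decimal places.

1.37

The region (S1 ∩ S2) ∩ S3 is the polygon with vertices (6,6.333), (6,4.6), (5.111,3), (4.75,3).
By the shoelace formula its area is 1.37.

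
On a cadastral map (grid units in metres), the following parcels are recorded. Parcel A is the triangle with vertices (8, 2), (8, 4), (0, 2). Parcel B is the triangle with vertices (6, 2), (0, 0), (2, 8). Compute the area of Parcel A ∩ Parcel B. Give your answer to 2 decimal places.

The intersection is the polygon with vertices (5.143,3.286), (6,2), (0.5,2), (0.533,2.133).
By the shoelace formula its area is 3.82.

3.82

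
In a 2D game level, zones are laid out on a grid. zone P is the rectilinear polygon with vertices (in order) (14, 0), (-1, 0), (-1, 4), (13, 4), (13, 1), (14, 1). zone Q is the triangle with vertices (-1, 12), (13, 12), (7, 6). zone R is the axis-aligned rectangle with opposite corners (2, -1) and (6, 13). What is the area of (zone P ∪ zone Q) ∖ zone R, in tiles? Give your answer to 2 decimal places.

68.00

|zone P ∪ zone Q| = 99.
|(zone P ∪ zone Q) ∩ zone R| = 31.
|(zone P ∪ zone Q) ∖ zone R| = 99 − 31 = 68.00.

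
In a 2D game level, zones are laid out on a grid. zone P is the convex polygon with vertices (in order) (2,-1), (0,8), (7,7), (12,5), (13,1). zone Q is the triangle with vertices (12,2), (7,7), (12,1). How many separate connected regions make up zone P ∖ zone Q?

zone P ∖ zone Q is a single connected region.

1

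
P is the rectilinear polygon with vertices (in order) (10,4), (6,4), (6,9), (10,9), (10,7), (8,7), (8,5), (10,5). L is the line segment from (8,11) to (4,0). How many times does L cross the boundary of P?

The segment meets the boundary at (6,5.5), (7.273,9).

2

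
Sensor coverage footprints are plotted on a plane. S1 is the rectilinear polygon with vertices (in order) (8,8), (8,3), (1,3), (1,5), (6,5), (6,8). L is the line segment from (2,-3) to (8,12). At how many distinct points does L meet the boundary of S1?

4

The segment meets the boundary at (6.4,8), (6,7), (5.2,5), (4.4,3).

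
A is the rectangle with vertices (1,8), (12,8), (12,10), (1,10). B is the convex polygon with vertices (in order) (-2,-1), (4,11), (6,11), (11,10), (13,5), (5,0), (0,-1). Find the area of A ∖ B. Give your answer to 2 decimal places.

5.20

|A| = 22, |A∩B| = 16.8.
|A ∖ B| = |A| − |A∩B| = 22 − 16.8 = 5.20.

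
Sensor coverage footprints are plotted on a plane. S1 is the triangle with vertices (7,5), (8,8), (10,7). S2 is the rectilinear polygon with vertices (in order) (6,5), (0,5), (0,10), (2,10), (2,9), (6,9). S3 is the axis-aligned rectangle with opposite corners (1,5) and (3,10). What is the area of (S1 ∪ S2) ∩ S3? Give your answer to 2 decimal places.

9.00

The region (S1 ∪ S2) ∩ S3 is the polygon with vertices (1,5), (1,10), (2,10), (2,9), (3,9), (3,5).
By the shoelace formula its area is 9.00.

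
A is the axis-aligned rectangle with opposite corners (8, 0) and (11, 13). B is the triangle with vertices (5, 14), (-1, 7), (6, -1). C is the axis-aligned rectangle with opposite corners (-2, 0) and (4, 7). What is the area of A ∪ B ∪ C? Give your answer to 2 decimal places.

115.21

By inclusion–exclusion:
Individual areas: |A| = 39, |B| = 48.5, |C| = 42.
|A∩B| = 0.
|A∩C| = 0 (no overlap).
|B∩C| = 14.2857.
|A∩B∩C| = 0.
|A ∪ B ∪ C| = 129.5 − 14.2857 + 0 = 115.21.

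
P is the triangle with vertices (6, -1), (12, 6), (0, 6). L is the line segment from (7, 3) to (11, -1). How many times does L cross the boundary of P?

1

The segment meets the boundary at (8.308,1.692).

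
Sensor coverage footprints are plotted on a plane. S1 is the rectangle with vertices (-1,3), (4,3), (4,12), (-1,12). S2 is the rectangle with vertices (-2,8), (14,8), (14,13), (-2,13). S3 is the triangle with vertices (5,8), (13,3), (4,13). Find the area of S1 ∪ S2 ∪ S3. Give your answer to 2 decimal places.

By inclusion–exclusion:
Individual areas: |S1| = 45, |S2| = 80, |S3| = 17.5.
|S1∩S2|: x∈[-1,4], y∈[8,12] → 5·4 = 20.
|S1∩S3| = 0.
|S2∩S3| = 8.75.
|S1∩S2∩S3| = 0.
|S1 ∪ S2 ∪ S3| = 142.5 − 28.75 + 0 = 113.75.

113.75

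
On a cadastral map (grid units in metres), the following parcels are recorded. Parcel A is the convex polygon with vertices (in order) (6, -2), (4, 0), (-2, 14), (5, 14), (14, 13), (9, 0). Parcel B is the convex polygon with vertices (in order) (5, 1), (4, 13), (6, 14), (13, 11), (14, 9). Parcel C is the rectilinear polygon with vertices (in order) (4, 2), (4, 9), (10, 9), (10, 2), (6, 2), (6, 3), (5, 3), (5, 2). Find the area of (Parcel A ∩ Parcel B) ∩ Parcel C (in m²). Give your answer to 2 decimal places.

|Parcel A ∩ Parcel B| = 69.5343.
|(Parcel A ∩ Parcel B) ∩ Parcel C| = 29.95.

29.95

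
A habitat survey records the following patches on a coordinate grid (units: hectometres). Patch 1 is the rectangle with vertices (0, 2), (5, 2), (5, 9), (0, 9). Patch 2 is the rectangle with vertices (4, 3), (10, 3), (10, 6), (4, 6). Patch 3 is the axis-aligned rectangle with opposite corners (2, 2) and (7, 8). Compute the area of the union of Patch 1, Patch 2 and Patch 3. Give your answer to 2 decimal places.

By inclusion–exclusion:
Individual areas: |Patch 1| = 35, |Patch 2| = 18, |Patch 3| = 30.
|Patch 1∩Patch 2|: x∈[4,5], y∈[3,6] → 1·3 = 3.
|Patch 1∩Patch 3|: x∈[2,5], y∈[2,8] → 3·6 = 18.
|Patch 2∩Patch 3|: x∈[4,7], y∈[3,6] → 3·3 = 9.
|Patch 1∩Patch 2∩Patch 3| = 3.
|Patch 1 ∪ Patch 2 ∪ Patch 3| = 83 − 30 + 3 = 56.00.

56.00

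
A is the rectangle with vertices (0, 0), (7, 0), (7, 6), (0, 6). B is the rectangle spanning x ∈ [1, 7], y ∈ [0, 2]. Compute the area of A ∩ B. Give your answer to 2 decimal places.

|A∩B|: x∈[1,7], y∈[0,2] → 6·2 = 12.

12.00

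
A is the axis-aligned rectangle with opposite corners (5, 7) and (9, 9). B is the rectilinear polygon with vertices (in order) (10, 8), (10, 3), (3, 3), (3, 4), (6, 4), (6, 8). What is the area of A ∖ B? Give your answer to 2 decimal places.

|A| = 8, |A∩B| = 3.
|A ∖ B| = |A| − |A∩B| = 8 − 3 = 5.00.

5.00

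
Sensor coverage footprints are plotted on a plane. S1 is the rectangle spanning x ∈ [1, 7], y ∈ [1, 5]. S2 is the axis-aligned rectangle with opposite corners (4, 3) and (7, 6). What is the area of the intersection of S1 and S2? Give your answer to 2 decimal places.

|S1∩S2|: x∈[4,7], y∈[3,5] → 3·2 = 6.

6.00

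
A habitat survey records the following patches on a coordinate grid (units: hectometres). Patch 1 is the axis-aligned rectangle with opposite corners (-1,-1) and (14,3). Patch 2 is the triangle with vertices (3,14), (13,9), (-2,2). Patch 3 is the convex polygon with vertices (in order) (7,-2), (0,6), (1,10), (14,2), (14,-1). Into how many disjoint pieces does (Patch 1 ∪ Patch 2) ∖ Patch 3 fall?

3

(Patch 1 ∪ Patch 2) ∖ Patch 3 splits into 3 disjoint pieces (area 0.8125, area 28.1834, area 43.7777).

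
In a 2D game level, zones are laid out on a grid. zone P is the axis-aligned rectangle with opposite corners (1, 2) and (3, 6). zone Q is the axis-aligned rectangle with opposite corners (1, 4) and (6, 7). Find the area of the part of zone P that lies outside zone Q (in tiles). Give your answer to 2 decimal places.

|zone P∩zone Q|: x∈[1,3], y∈[4,6] → 2·2 = 4.
|zone P| = 8.
|zone P ∖ zone Q| = |zone P| − |zone P∩zone Q| = 8 − 4 = 4.00.

4.00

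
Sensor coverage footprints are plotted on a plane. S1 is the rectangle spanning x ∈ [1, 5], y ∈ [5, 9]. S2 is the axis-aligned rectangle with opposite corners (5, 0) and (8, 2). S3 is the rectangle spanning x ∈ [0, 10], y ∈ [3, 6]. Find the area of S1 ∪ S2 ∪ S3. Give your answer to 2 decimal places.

By inclusion–exclusion:
Individual areas: |S1| = 16, |S2| = 6, |S3| = 30.
|S1∩S2| = 0 (no overlap).
|S1∩S3|: x∈[1,5], y∈[5,6] → 4·1 = 4.
|S2∩S3| = 0 (no overlap).
|S1∩S2∩S3| = 0.
|S1 ∪ S2 ∪ S3| = 52 − 4 + 0 = 48.00.

48.00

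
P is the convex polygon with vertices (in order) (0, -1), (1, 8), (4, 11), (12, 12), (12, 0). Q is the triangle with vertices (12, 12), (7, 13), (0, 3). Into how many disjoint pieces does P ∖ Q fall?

P ∖ Q splits into 2 disjoint pieces (area 95.0303, area 11.6319).

2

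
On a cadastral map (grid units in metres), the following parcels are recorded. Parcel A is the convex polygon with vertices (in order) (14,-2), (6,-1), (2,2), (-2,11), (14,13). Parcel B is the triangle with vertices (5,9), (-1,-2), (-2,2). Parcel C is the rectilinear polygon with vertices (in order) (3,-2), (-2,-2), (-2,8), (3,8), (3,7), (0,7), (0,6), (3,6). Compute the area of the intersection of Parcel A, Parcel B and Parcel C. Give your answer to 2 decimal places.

3.77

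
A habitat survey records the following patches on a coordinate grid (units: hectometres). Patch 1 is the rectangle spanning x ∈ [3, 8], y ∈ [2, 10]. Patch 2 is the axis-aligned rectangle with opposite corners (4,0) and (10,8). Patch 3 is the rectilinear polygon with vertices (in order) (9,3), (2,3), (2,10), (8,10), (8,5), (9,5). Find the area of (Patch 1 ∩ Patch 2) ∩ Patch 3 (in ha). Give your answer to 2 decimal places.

20.00

The region (Patch 1 ∩ Patch 2) ∩ Patch 3 is the polygon with vertices (4,8), (8,8), (8,5), (8,3), (4,3).
By the shoelace formula its area is 20.00.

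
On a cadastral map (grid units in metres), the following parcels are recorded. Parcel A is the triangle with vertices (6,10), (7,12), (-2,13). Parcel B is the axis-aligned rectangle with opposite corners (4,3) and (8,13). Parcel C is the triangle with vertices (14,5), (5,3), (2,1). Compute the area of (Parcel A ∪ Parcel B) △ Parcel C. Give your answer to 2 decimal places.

48.75

|Parcel A ∪ Parcel B| = 44.75.
|(Parcel A ∪ Parcel B) ∩ Parcel C| = 1.
|(Parcel A ∪ Parcel B) △ Parcel C| = 44.75 + 6 − 2 = 48.75.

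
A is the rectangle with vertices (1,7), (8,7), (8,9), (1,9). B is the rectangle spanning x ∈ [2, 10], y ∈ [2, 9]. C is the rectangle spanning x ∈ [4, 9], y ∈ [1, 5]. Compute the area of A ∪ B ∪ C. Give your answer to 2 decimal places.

63.00

By inclusion–exclusion:
Individual areas: |A| = 14, |B| = 56, |C| = 20.
|A∩B|: x∈[2,8], y∈[7,9] → 6·2 = 12.
|A∩C| = 0 (no overlap).
|B∩C|: x∈[4,9], y∈[2,5] → 5·3 = 15.
|A∩B∩C| = 0.
|A ∪ B ∪ C| = 90 − 27 + 0 = 63.00.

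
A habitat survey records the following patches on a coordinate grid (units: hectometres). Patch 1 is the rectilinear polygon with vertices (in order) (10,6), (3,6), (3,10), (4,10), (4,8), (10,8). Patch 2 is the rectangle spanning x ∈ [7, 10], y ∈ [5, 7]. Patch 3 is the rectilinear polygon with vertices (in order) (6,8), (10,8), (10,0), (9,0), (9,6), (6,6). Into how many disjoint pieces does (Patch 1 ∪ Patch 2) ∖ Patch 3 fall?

(Patch 1 ∪ Patch 2) ∖ Patch 3 splits into 2 disjoint pieces (area 8, area 2).

2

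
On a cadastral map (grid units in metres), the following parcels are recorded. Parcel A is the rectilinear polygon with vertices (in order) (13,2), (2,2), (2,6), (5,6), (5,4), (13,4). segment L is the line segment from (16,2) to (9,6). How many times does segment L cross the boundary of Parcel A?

2

The segment meets the boundary at (12.5,4), (13,3.714).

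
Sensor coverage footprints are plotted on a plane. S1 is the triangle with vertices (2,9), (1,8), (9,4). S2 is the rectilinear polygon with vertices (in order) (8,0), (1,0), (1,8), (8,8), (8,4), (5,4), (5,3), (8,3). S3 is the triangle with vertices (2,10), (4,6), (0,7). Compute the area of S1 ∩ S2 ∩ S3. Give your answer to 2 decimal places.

1.33

The intersection is the polygon with vertices (3,8), (3.667,6.667), (1,8).
By the shoelace formula its area is 1.33.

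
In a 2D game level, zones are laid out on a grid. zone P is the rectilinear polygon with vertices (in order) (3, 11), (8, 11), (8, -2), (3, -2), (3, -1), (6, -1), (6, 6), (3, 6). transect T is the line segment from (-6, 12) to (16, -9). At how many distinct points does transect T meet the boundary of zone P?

2

The segment meets the boundary at (8,-1.364), (6,0.545).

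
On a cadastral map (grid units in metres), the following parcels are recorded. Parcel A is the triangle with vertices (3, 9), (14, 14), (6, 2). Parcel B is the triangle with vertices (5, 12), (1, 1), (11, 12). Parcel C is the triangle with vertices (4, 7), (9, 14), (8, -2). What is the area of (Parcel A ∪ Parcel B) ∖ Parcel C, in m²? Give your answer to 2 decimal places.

32.37

|Parcel A ∪ Parcel B| = 59.3457.
|(Parcel A ∪ Parcel B) ∩ Parcel C| = 26.9734.
|(Parcel A ∪ Parcel B) ∖ Parcel C| = 59.3457 − 26.9734 = 32.37.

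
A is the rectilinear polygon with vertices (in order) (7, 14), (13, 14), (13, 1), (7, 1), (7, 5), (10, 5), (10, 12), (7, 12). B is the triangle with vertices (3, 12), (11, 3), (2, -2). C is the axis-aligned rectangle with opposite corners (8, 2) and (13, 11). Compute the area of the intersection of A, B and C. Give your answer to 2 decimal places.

6.32

The intersection is the polygon with vertices (9.222,5), (11,3), (9.2,2), (8,2), (8,5).
By the shoelace formula its area is 6.32.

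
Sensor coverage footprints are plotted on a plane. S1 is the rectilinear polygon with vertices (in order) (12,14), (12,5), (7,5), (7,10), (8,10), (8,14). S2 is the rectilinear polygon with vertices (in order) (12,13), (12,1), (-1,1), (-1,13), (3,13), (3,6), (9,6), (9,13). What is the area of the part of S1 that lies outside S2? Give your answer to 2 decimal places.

|S1| = 41, |S1∩S2| = 26.
|S1 ∖ S2| = |S1| − |S1∩S2| = 41 − 26 = 15.00.

15.00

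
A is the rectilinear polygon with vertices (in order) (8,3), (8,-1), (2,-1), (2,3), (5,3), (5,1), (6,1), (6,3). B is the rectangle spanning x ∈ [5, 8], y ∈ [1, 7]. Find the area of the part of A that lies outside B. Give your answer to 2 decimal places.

|A| = 22, |A∩B| = 4.
|A ∖ B| = |A| − |A∩B| = 22 − 4 = 18.00.

18.00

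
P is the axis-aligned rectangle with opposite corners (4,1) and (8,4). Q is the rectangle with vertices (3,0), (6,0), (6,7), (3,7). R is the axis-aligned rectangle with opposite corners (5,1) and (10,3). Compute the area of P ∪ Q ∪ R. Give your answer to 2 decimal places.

31.00

By inclusion–exclusion:
Individual areas: |P| = 12, |Q| = 21, |R| = 10.
|P∩Q|: x∈[4,6], y∈[1,4] → 2·3 = 6.
|P∩R|: x∈[5,8], y∈[1,3] → 3·2 = 6.
|Q∩R|: x∈[5,6], y∈[1,3] → 1·2 = 2.
|P∩Q∩R| = 2.
|P ∪ Q ∪ R| = 43 − 14 + 2 = 31.00.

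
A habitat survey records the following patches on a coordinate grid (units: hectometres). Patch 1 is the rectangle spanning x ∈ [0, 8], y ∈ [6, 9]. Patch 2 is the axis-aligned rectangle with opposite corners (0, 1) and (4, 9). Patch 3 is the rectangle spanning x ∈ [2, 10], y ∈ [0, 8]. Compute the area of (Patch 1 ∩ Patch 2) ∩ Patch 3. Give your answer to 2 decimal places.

4.00

The region (Patch 1 ∩ Patch 2) ∩ Patch 3 is the polygon with vertices (4,6), (2,6), (2,8), (4,8).
By the shoelace formula its area is 4.00.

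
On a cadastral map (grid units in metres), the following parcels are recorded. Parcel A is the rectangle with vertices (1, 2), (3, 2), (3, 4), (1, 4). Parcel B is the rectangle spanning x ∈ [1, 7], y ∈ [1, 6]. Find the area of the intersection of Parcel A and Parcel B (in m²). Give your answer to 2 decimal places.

|Parcel A∩Parcel B|: x∈[1,3], y∈[2,4] → 2·2 = 4.

4.00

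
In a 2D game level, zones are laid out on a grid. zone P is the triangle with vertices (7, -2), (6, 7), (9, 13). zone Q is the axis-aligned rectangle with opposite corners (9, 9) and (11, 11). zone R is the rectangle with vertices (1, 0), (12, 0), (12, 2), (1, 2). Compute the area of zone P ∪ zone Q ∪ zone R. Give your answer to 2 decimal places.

41.03

By inclusion–exclusion:
Individual areas: |zone P| = 16.5, |zone Q| = 4, |zone R| = 22.
|zone P∩zone Q| = 0.
|zone P∩zone R| = 1.4667.
|zone Q∩zone R| = 0 (no overlap).
|zone P∩zone Q∩zone R| = 0.
|zone P ∪ zone Q ∪ zone R| = 42.5 − 1.4667 + 0 = 41.03.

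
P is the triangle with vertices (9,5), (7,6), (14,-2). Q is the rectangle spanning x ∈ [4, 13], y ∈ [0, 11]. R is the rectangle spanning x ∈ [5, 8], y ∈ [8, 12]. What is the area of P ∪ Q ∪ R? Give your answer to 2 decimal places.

102.32

By inclusion–exclusion:
Individual areas: |P| = 4.5, |Q| = 99, |R| = 12.
|P∩Q| = 4.1786.
|P∩R| = 0.
|Q∩R|: x∈[5,8], y∈[8,11] → 3·3 = 9.
|P∩Q∩R| = 0.
|P ∪ Q ∪ R| = 115.5 − 13.1786 + 0 = 102.32.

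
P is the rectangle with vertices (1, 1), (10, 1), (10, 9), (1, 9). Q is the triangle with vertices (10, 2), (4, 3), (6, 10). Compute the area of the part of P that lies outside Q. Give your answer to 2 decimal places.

50.39

|P| = 72, |P∩Q| = 21.6071.
|P ∖ Q| = |P| − |P∩Q| = 72 − 21.6071 = 50.39.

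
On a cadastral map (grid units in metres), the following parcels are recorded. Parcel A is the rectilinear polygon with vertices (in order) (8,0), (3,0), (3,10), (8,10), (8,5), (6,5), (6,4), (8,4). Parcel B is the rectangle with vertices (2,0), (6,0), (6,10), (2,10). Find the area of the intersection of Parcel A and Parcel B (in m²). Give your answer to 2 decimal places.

The intersection is the polygon with vertices (3,0), (3,10), (6,10), (6,5), (6,4), (6,0).
By the shoelace formula its area is 30.00.

30.00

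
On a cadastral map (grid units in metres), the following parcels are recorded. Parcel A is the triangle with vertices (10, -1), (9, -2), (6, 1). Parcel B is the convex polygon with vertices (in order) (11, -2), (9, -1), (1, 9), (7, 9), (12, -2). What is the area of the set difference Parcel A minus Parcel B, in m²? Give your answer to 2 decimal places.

|Parcel A| = 3, |Parcel A∩Parcel B| = 0.5833.
|Parcel A ∖ Parcel B| = |Parcel A| − |Parcel A∩Parcel B| = 3 − 0.5833 = 2.42.

2.42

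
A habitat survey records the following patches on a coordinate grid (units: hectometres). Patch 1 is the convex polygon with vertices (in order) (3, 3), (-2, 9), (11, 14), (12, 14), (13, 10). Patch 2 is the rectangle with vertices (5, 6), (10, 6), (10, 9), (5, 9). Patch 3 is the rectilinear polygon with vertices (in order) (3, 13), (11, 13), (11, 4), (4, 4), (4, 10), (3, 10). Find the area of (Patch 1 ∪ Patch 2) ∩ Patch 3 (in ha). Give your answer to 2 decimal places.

47.86

|Patch 1 ∪ Patch 2| = 83.0786.
|(Patch 1 ∪ Patch 2) ∩ Patch 3| = 47.86.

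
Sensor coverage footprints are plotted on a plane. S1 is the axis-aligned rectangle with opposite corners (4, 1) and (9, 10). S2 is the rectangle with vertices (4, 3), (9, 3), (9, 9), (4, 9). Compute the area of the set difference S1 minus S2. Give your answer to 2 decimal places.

15.00

|S1∩S2|: x∈[4,9], y∈[3,9] → 5·6 = 30.
|S1| = 45.
|S1 ∖ S2| = |S1| − |S1∩S2| = 45 − 30 = 15.00.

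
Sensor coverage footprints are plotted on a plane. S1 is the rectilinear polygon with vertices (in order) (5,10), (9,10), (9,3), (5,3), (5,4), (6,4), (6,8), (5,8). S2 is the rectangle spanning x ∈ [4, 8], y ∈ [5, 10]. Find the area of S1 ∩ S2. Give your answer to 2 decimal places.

The intersection is the polygon with vertices (8,10), (8,5), (6,5), (6,8), (5,8), (5,10).
By the shoelace formula its area is 12.00.

12.00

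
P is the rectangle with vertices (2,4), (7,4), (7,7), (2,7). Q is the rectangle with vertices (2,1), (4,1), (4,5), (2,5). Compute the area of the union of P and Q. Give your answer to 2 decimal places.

By inclusion–exclusion:
Individual areas: |P| = 15, |Q| = 8.
|P∩Q|: x∈[2,4], y∈[4,5] → 2·1 = 2.
|P ∪ Q| = 23 − 2 = 21.00.

21.00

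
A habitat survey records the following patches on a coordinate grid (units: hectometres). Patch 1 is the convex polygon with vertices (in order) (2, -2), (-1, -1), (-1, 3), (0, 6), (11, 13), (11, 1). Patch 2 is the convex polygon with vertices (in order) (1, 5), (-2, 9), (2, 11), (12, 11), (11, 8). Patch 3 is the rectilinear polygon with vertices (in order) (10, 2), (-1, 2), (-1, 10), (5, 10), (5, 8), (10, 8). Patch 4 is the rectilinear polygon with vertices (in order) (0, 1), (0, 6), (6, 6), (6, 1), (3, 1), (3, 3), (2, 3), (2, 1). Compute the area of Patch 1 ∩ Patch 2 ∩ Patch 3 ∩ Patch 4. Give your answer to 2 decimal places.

2.04

The intersection is the polygon with vertices (0.25,6), (4.333,6), (1,5).
By the shoelace formula its area is 2.04.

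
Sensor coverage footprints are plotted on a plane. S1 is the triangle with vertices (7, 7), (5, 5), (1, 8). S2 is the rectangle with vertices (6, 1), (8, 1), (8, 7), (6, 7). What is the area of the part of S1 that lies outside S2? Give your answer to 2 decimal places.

6.50

|S1| = 7, |S1∩S2| = 0.5.
|S1 ∖ S2| = |S1| − |S1∩S2| = 7 − 0.5 = 6.50.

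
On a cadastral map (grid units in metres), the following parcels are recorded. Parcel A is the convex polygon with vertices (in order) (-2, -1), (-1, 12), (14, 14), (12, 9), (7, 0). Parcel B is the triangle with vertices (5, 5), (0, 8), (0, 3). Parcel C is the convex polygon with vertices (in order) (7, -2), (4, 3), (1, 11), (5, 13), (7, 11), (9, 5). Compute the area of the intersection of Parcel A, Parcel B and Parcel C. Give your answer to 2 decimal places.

The intersection is the polygon with vertices (5,5), (3.478,4.391), (2.742,6.355).
By the shoelace formula its area is 1.72.

1.72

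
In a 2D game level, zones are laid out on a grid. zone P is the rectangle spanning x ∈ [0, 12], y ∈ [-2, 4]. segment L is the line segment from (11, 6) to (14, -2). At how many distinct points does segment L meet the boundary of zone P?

The segment meets the boundary at (12,3.333), (11.75,4).

2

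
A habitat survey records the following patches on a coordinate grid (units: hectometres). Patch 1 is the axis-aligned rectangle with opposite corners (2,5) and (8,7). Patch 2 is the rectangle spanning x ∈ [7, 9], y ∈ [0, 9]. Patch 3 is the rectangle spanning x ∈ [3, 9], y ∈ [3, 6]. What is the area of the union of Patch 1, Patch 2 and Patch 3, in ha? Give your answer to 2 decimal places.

36.00

By inclusion–exclusion:
Individual areas: |Patch 1| = 12, |Patch 2| = 18, |Patch 3| = 18.
|Patch 1∩Patch 2|: x∈[7,8], y∈[5,7] → 1·2 = 2.
|Patch 1∩Patch 3|: x∈[3,8], y∈[5,6] → 5·1 = 5.
|Patch 2∩Patch 3|: x∈[7,9], y∈[3,6] → 2·3 = 6.
|Patch 1∩Patch 2∩Patch 3| = 1.
|Patch 1 ∪ Patch 2 ∪ Patch 3| = 48 − 13 + 1 = 36.00.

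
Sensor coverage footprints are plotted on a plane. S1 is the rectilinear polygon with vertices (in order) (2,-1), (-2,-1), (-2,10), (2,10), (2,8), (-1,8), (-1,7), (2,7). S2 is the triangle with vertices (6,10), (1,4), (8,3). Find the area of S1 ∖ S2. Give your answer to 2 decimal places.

|S1| = 41, |S1∩S2| = 0.6714.
|S1 ∖ S2| = |S1| − |S1∩S2| = 41 − 0.6714 = 40.33.

40.33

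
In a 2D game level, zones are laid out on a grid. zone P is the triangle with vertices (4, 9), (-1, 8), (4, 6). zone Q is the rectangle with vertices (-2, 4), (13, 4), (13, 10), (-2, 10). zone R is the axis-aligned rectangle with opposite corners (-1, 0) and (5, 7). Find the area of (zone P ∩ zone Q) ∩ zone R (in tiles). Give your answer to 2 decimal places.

1.25

The region (zone P ∩ zone Q) ∩ zone R is the polygon with vertices (1.5,7), (4,7), (4,6).
By the shoelace formula its area is 1.25.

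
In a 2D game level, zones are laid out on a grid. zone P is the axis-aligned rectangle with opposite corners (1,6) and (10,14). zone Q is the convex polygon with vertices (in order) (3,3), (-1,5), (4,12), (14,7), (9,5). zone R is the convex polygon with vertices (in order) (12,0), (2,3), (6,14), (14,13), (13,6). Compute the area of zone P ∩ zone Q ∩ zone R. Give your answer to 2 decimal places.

The intersection is the polygon with vertices (3.091,6), (5.077,11.461), (10,9), (10,6).
By the shoelace formula its area is 26.25.

26.25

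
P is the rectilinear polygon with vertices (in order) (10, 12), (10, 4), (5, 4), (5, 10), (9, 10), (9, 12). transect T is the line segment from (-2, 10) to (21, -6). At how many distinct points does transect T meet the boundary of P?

2

The segment meets the boundary at (6.625,4), (5,5.13).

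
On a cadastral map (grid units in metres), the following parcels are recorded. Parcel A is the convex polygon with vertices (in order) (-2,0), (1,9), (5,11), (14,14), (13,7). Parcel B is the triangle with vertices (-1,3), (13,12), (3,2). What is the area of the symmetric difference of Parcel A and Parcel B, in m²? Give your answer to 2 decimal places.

78.36

|Parcel A| = 103, |Parcel B| = 25, |Parcel A∩Parcel B| = 24.8183.
|Parcel A △ Parcel B| = |Parcel A| + |Parcel B| − 2·|Parcel A∩Parcel B| = 103 + 25 − 49.6366 = 78.36.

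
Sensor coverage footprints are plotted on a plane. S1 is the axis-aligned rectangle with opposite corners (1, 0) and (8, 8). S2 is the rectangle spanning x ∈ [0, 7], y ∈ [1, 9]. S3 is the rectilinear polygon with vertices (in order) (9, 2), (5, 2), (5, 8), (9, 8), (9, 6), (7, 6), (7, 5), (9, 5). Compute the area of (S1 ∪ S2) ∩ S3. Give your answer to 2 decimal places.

17.00

|S1 ∪ S2| = 70.
|(S1 ∪ S2) ∩ S3| = 17.00.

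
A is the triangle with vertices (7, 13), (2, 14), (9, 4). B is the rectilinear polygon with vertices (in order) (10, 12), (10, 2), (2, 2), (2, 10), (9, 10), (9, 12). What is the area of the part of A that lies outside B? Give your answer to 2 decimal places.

12.90

|A| = 21.5, |A∩B| = 8.6.
|A ∖ B| = |A| − |A∩B| = 21.5 − 8.6 = 12.90.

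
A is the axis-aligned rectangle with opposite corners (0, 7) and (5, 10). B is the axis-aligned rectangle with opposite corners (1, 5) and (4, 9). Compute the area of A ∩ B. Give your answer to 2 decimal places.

6.00

|A∩B|: x∈[1,4], y∈[7,9] → 3·2 = 6.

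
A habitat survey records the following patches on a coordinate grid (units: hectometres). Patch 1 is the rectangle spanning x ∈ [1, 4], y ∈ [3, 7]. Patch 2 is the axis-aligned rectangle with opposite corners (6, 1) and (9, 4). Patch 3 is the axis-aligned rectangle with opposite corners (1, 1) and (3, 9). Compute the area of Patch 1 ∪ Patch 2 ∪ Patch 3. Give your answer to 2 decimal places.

By inclusion–exclusion:
Individual areas: |Patch 1| = 12, |Patch 2| = 9, |Patch 3| = 16.
|Patch 1∩Patch 2| = 0 (no overlap).
|Patch 1∩Patch 3|: x∈[1,3], y∈[3,7] → 2·4 = 8.
|Patch 2∩Patch 3| = 0 (no overlap).
|Patch 1∩Patch 2∩Patch 3| = 0.
|Patch 1 ∪ Patch 2 ∪ Patch 3| = 37 − 8 + 0 = 29.00.

29.00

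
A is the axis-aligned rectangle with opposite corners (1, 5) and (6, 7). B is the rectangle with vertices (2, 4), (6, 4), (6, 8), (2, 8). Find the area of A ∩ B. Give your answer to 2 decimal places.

|A∩B|: x∈[2,6], y∈[5,7] → 4·2 = 8.

8.00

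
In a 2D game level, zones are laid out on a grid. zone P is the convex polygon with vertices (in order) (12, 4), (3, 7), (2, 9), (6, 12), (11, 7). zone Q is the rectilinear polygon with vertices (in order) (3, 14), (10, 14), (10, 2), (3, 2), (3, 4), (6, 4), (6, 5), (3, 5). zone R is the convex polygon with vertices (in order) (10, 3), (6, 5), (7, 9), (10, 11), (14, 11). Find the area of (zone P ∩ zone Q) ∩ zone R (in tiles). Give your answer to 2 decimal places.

13.08

The region (zone P ∩ zone Q) ∩ zone R is the polygon with vertices (10,8), (10,4.667), (6.231,5.923), (7,9), (8.2,9.8).
By the shoelace formula its area is 13.08.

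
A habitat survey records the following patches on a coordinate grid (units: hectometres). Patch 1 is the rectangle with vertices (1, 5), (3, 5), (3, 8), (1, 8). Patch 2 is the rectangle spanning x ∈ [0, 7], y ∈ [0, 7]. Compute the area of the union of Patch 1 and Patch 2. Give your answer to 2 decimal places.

51.00

By inclusion–exclusion:
Individual areas: |Patch 1| = 6, |Patch 2| = 49.
|Patch 1∩Patch 2|: x∈[1,3], y∈[5,7] → 2·2 = 4.
|Patch 1 ∪ Patch 2| = 55 − 4 = 51.00.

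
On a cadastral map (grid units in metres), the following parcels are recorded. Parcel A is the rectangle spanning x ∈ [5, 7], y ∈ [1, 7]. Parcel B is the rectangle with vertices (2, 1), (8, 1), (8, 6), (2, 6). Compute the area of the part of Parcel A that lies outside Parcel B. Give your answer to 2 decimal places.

2.00

|Parcel A∩Parcel B|: x∈[5,7], y∈[1,6] → 2·5 = 10.
|Parcel A| = 12.
|Parcel A ∖ Parcel B| = |Parcel A| − |Parcel A∩Parcel B| = 12 − 10 = 2.00.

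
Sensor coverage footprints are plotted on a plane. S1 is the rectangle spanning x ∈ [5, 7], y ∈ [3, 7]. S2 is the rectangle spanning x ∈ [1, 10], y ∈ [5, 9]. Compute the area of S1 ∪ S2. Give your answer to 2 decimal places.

40.00

By inclusion–exclusion:
Individual areas: |S1| = 8, |S2| = 36.
|S1∩S2|: x∈[5,7], y∈[5,7] → 2·2 = 4.
|S1 ∪ S2| = 44 − 4 = 40.00.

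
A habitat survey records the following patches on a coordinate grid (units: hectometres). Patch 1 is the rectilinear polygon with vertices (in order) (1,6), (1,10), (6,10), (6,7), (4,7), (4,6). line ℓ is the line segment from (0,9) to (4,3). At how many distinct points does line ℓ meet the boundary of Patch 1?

The segment meets the boundary at (2,6), (1,7.5).

2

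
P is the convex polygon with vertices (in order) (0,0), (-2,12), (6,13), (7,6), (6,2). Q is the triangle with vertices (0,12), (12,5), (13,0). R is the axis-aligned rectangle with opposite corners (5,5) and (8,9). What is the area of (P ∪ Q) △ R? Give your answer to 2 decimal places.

97.97

|P ∪ Q| = 105.9842.
|(P ∪ Q) ∩ R| = 10.008.
|(P ∪ Q) △ R| = 105.9842 + 12 − 20.016 = 97.97.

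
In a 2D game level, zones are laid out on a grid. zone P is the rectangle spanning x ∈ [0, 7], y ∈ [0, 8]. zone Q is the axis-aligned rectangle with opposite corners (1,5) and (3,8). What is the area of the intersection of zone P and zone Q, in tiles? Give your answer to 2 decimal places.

|zone P∩zone Q|: x∈[1,3], y∈[5,8] → 2·3 = 6.

6.00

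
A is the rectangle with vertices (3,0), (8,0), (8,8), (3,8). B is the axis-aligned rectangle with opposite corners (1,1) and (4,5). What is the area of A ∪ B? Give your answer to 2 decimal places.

48.00

By inclusion–exclusion:
Individual areas: |A| = 40, |B| = 12.
|A∩B|: x∈[3,4], y∈[1,5] → 1·4 = 4.
|A ∪ B| = 52 − 4 = 48.00.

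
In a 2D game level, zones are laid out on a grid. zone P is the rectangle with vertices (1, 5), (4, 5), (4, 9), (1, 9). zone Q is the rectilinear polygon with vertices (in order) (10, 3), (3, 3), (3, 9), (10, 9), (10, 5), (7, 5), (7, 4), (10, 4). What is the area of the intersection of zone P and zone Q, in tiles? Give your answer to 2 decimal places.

4.00

The intersection is the polygon with vertices (4,5), (3,5), (3,9), (4,9).
By the shoelace formula its area is 4.00.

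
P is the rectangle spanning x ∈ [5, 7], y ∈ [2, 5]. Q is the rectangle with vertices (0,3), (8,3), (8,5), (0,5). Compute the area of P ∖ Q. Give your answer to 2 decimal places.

|P∩Q|: x∈[5,7], y∈[3,5] → 2·2 = 4.
|P| = 6.
|P ∖ Q| = |P| − |P∩Q| = 6 − 4 = 2.00.

2.00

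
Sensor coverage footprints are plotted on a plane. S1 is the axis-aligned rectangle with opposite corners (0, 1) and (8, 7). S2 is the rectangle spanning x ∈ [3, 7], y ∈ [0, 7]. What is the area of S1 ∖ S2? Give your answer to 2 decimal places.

24.00

|S1∩S2|: x∈[3,7], y∈[1,7] → 4·6 = 24.
|S1| = 48.
|S1 ∖ S2| = |S1| − |S1∩S2| = 48 − 24 = 24.00.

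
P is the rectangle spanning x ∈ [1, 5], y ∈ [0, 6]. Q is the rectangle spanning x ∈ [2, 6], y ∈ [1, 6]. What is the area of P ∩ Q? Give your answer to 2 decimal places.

15.00

|P∩Q|: x∈[2,5], y∈[1,6] → 3·5 = 15.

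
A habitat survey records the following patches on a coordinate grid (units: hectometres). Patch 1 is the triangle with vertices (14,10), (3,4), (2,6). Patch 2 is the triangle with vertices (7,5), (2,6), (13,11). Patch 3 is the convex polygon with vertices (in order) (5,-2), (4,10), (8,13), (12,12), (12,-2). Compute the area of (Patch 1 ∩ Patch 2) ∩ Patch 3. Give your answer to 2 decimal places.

The region (Patch 1 ∩ Patch 2) ∩ Patch 3 is the polygon with vertices (4.373,5.525), (4.27,6.757), (11,9), (9.6,7.6), (5.415,5.317).
By the shoelace formula its area is 8.09.

8.09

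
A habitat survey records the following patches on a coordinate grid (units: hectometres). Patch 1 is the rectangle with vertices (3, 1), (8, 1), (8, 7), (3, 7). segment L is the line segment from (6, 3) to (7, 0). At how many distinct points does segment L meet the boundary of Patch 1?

The segment meets the boundary at (6.667,1).

1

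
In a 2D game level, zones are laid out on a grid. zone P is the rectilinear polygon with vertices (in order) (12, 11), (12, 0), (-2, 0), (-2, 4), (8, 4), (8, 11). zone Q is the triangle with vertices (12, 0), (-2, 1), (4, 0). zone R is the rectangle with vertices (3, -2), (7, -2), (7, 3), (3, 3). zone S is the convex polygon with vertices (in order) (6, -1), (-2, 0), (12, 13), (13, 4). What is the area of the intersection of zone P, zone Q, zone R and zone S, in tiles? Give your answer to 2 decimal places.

1.92

The intersection is the polygon with vertices (3,0.643), (7,0.357), (7,0), (4,0), (3,0.167).
By the shoelace formula its area is 1.92.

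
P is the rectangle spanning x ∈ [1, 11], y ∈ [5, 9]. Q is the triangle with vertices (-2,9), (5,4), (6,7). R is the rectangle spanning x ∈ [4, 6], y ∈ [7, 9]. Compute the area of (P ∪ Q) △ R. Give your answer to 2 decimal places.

38.96

|P ∪ Q| = 42.956.
|(P ∪ Q) ∩ R| = 4.
|(P ∪ Q) △ R| = 42.956 + 4 − 8 = 38.96.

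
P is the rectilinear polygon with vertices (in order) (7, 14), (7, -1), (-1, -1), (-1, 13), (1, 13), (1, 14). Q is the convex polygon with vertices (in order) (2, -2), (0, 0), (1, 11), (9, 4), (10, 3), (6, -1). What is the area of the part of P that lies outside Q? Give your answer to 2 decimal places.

56.25

|P| = 118, |P∩Q| = 61.75.
|P ∖ Q| = |P| − |P∩Q| = 118 − 61.75 = 56.25.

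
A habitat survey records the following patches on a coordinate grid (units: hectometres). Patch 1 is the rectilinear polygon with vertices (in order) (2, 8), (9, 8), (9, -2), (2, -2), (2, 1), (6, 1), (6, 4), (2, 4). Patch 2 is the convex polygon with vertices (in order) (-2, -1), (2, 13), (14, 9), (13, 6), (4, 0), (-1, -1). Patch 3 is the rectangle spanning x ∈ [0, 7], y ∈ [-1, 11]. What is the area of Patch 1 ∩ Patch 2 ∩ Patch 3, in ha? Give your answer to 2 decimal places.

25.48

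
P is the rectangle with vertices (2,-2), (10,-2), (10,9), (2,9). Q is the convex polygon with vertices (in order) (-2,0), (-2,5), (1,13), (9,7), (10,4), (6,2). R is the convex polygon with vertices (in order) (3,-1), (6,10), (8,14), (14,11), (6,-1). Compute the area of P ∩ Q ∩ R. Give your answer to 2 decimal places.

26.67

The intersection is the polygon with vertices (6.333,9), (9,7), (9.778,4.667), (9,3.5), (6,2), (3.659,1.415), (5.727,9).
By the shoelace formula its area is 26.67.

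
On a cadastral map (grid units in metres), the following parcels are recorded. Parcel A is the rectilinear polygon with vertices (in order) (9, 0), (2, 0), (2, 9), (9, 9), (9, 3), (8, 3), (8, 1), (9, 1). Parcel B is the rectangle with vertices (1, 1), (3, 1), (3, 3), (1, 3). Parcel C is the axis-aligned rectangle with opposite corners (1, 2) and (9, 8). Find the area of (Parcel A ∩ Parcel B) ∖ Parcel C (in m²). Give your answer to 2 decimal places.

|Parcel A ∩ Parcel B| = 2.
|(Parcel A ∩ Parcel B) ∩ Parcel C| = 1.
|(Parcel A ∩ Parcel B) ∖ Parcel C| = 2 − 1 = 1.00.

1.00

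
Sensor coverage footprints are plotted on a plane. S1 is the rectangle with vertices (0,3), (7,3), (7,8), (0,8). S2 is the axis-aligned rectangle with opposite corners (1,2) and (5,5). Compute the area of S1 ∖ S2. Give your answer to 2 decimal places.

|S1∩S2|: x∈[1,5], y∈[3,5] → 4·2 = 8.
|S1| = 35.
|S1 ∖ S2| = |S1| − |S1∩S2| = 35 − 8 = 27.00.

27.00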